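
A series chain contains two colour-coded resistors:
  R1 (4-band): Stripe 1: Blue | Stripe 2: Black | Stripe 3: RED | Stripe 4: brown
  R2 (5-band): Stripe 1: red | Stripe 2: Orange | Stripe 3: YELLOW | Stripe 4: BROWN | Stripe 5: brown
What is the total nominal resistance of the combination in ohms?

8340 Ω

R1: blue, black → 60; red ×10^2 → 6000 Ω.
R2: red, orange, yellow → 234; brown ×10 → 2340 Ω.
Series: 6000 + 2340 = 8340 Ω.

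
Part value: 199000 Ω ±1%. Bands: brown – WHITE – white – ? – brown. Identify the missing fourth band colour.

orange

199000 Ω = 199 × 10^3.
The fourth band is the multiplier, 10^3, which is orange.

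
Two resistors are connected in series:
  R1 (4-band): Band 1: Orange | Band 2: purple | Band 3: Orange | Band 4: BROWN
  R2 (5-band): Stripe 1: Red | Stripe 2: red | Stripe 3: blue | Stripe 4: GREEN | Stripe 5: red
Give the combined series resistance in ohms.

22637000 Ω

R1: orange, violet → 37; orange ×10^3 → 37000 Ω.
R2: red, red, blue → 226; green ×10^5 → 22600000 Ω.
Series: 37000 + 22600000 = 22637000 Ω.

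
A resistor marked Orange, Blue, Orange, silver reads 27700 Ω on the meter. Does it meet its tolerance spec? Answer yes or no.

Orange → 3 (first significant figure)
Blue → 6 (second significant figure)
Orange → ×10^3 multiplier
Silver → ±10% tolerance
36 × 1000 = 36000 Ω
Allowed range: 32400 Ω to 39600 Ω.
27700 Ω lies outside that range.

no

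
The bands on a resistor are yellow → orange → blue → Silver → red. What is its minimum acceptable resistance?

4.2728 Ω

Yellow → 4 (first significant figure)
Orange → 3 (second significant figure)
Blue → 6 (third significant figure)
Silver → ×0.01 multiplier
Red → ±2% tolerance
436 × 0.01 = 4.36 Ω
Minimum = 4.36 × (1 − 2/100) = 4.2728 Ω.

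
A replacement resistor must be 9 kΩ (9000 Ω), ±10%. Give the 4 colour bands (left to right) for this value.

9000 Ω = 90 × 10^2.
9 → white
0 → black
Multiplier 10^2 → red.
±10% tolerance → silver.

white, black, red, silver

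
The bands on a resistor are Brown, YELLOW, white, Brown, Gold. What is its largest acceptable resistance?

1564.5 Ω

Brown → 1 (first significant figure)
Yellow → 4 (second significant figure)
White → 9 (third significant figure)
Brown → ×10 multiplier
Gold → ±5% tolerance
149 × 10 = 1490 Ω
Largest = 1490 × (1 + 5/100) = 1564.5 Ω.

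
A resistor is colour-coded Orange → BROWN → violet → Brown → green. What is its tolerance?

±0.5%

The last band, green, is the tolerance band.
Green corresponds to ±0.5%.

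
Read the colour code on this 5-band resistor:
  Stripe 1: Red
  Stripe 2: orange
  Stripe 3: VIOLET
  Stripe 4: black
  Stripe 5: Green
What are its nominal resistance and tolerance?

237 Ω ±0.5%

Red → 2 (first significant figure)
Orange → 3 (second significant figure)
Violet → 7 (third significant figure)
Black → ×1 multiplier
Green → ±0.5% tolerance
237 × 1 = 237 Ω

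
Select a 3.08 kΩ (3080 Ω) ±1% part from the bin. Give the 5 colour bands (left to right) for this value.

3080 Ω = 308 × 10^1.
3 → orange
0 → black
8 → grey
Multiplier 10^1 → brown.
±1% tolerance → brown.

orange, black, grey, brown, brown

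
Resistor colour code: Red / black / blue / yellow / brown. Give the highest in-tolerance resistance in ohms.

Red → 2 (first significant figure)
Black → 0 (second significant figure)
Blue → 6 (third significant figure)
Yellow → ×10^4 multiplier
Brown → ±1% tolerance
206 × 10000 = 2060000 Ω
Highest = 2060000 × (1 + 1/100) = 2080600 Ω.

2080600 Ω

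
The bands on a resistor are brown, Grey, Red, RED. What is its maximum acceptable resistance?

1836 Ω

Brown → 1 (first significant figure)
Grey → 8 (second significant figure)
Red → ×10^2 multiplier
Red → ±2% tolerance
18 × 100 = 1800 Ω
Maximum = 1800 × (1 + 2/100) = 1836 Ω.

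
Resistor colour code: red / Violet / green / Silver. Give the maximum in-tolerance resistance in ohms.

Red → 2 (first significant figure)
Violet → 7 (second significant figure)
Green → ×10^5 multiplier
Silver → ±10% tolerance
27 × 100000 = 2700000 Ω
Maximum = 2700000 × (1 + 10/100) = 2970000 Ω.

2970000 Ω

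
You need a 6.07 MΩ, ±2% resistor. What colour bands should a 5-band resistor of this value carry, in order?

blue, black, violet, yellow, red

6070000 Ω = 607 × 10^4.
6 → blue
0 → black
7 → violet
Multiplier 10^4 → yellow.
±2% tolerance → red.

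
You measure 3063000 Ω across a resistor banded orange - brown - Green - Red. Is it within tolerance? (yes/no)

yes

Orange → 3 (first significant figure)
Brown → 1 (second significant figure)
Green → ×10^5 multiplier
Red → ±2% tolerance
31 × 100000 = 3100000 Ω
Allowed range: 3038000 Ω to 3162000 Ω.
3063000 Ω lies inside that range.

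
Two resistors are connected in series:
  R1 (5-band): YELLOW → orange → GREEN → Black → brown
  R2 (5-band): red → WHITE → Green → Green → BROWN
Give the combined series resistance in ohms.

29500435 Ω

R1: yellow, orange, green → 435; black ×1 → 435 Ω.
R2: red, white, green → 295; green ×10^5 → 29500000 Ω.
Series: 435 + 29500000 = 29500435 Ω.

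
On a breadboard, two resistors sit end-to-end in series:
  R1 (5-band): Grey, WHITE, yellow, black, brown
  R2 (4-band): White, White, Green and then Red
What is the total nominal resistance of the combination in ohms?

R1: grey, white, yellow → 894; black ×1 → 894 Ω.
R2: white, white → 99; green ×10^5 → 9900000 Ω.
Series: 894 + 9900000 = 9900894 Ω.

9900894 Ω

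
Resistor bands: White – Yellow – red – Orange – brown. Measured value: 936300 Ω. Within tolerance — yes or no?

yes

White → 9 (first significant figure)
Yellow → 4 (second significant figure)
Red → 2 (third significant figure)
Orange → ×10^3 multiplier
Brown → ±1% tolerance
942 × 1000 = 942000 Ω
Allowed range: 932580 Ω to 951420 Ω.
936300 Ω lies inside that range.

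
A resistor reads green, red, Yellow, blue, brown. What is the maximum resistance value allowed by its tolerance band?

Green → 5 (first significant figure)
Red → 2 (second significant figure)
Yellow → 4 (third significant figure)
Blue → ×10^6 multiplier
Brown → ±1% tolerance
524 × 1000000 = 524000000 Ω
Maximum = 524000000 × (1 + 1/100) = 529240000 Ω.

529240000 Ω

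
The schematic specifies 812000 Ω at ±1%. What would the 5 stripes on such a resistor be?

812000 Ω = 812 × 10^3.
8 → grey
1 → brown
2 → red
Multiplier 10^3 → orange.
±1% tolerance → brown.

grey, brown, red, orange, brown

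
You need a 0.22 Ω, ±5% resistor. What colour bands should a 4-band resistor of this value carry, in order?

red, red, silver, gold

0.22 Ω = 22 × 10^-2.
2 → red
2 → red
Multiplier 10^-2 → silver.
±5% tolerance → gold.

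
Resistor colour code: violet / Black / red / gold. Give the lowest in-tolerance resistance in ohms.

Violet → 7 (first significant figure)
Black → 0 (second significant figure)
Red → ×10^2 multiplier
Gold → ±5% tolerance
70 × 100 = 7000 Ω
Lowest = 7000 × (1 − 5/100) = 6650 Ω.

6650 Ω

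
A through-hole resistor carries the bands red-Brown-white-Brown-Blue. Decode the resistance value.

2190 Ω

Red → 2 (first significant figure)
Brown → 1 (second significant figure)
White → 9 (third significant figure)
Brown → ×10 multiplier
219 × 10 = 2190 Ω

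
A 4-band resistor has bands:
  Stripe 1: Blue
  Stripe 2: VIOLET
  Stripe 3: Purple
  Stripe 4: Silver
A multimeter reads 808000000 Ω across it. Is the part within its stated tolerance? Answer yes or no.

Blue → 6 (first significant figure)
Violet → 7 (second significant figure)
Violet → ×10^7 multiplier
Silver → ±10% tolerance
67 × 10000000 = 670000000 Ω
Allowed range: 603000000 Ω to 737000000 Ω.
808000000 Ω lies outside that range.

no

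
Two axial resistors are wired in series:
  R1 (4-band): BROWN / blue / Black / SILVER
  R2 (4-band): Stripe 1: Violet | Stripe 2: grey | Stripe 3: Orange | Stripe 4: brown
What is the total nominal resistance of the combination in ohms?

R1: brown, blue → 16; black ×1 → 16 Ω.
R2: violet, grey → 78; orange ×10^3 → 78000 Ω.
Series: 16 + 78000 = 78016 Ω.

78016 Ω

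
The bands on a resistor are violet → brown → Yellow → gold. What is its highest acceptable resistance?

Violet → 7 (first significant figure)
Brown → 1 (second significant figure)
Yellow → ×10^4 multiplier
Gold → ±5% tolerance
71 × 10000 = 710000 Ω
Highest = 710000 × (1 + 5/100) = 745500 Ω.

745500 Ω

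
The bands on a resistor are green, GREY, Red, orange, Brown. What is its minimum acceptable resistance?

Green → 5 (first significant figure)
Grey → 8 (second significant figure)
Red → 2 (third significant figure)
Orange → ×10^3 multiplier
Brown → ±1% tolerance
582 × 1000 = 582000 Ω
Minimum = 582000 × (1 − 1/100) = 576180 Ω.

576180 Ω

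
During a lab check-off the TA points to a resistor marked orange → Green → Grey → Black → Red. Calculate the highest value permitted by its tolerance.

Orange → 3 (first significant figure)
Green → 5 (second significant figure)
Grey → 8 (third significant figure)
Black → ×1 multiplier
Red → ±2% tolerance
358 × 1 = 358 Ω
Highest = 358 × (1 + 2/100) = 365.16 Ω.

365.16 Ω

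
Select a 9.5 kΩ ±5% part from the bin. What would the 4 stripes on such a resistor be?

9500 Ω = 95 × 10^2.
9 → white
5 → green
Multiplier 10^2 → red.
±5% tolerance → gold.

white, green, red, gold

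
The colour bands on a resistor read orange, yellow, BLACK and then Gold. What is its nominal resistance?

34 Ω

Orange → 3 (first significant figure)
Yellow → 4 (second significant figure)
Black → ×1 multiplier
34 × 1 = 34 Ω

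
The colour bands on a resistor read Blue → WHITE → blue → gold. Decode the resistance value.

69000000 Ω

Blue → 6 (first significant figure)
White → 9 (second significant figure)
Blue → ×10^6 multiplier
69 × 1000000 = 69000000 Ω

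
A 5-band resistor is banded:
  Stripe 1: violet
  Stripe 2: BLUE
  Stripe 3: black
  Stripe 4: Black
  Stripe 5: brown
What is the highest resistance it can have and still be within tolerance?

767.6 Ω

Violet → 7 (first significant figure)
Blue → 6 (second significant figure)
Black → 0 (third significant figure)
Black → ×1 multiplier
Brown → ±1% tolerance
760 × 1 = 760 Ω
Highest = 760 × (1 + 1/100) = 767.6 Ω.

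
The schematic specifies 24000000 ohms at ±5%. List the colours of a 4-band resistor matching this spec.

red, yellow, blue, gold

24000000 Ω = 24 × 10^6.
2 → red
4 → yellow
Multiplier 10^6 → blue.
±5% tolerance → gold.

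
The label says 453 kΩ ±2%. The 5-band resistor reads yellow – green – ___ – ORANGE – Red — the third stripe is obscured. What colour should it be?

orange

453000 Ω = 453 × 10^3.
The third band gives digit 3 of the significand, and 3 is orange.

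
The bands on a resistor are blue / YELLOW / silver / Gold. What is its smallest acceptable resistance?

0.608 Ω

Blue → 6 (first significant figure)
Yellow → 4 (second significant figure)
Silver → ×0.01 multiplier
Gold → ±5% tolerance
64 × 0.01 = 0.64 Ω
Smallest = 0.64 × (1 − 5/100) = 0.608 Ω.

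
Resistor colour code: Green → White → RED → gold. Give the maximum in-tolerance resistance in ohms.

6195 Ω

Green → 5 (first significant figure)
White → 9 (second significant figure)
Red → ×10^2 multiplier
Gold → ±5% tolerance
59 × 100 = 5900 Ω
Maximum = 5900 × (1 + 5/100) = 6195 Ω.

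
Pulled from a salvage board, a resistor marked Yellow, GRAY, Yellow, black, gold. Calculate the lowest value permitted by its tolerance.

459.8 Ω

Yellow → 4 (first significant figure)
Grey → 8 (second significant figure)
Yellow → 4 (third significant figure)
Black → ×1 multiplier
Gold → ±5% tolerance
484 × 1 = 484 Ω
Lowest = 484 × (1 − 5/100) = 459.8 Ω.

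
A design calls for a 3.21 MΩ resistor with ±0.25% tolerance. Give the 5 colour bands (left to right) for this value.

orange, red, brown, yellow, blue

3210000 Ω = 321 × 10^4.
3 → orange
2 → red
1 → brown
Multiplier 10^4 → yellow.
±0.25% tolerance → blue.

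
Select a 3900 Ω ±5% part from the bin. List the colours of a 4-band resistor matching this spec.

orange, white, red, gold

3900 Ω = 39 × 10^2.
3 → orange
9 → white
Multiplier 10^2 → red.
±5% tolerance → gold.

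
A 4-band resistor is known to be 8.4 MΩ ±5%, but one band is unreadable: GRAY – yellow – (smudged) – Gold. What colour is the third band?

8400000 Ω = 84 × 10^5.
The third band is the multiplier, 10^5, which is green.

green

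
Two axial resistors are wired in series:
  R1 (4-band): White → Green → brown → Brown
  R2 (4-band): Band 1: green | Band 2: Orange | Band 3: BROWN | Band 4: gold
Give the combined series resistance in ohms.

1480 Ω

R1: white, green → 95; brown ×10 → 950 Ω.
R2: green, orange → 53; brown ×10 → 530 Ω.
Series: 950 + 530 = 1480 Ω.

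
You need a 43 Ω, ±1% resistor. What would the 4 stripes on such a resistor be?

yellow, orange, black, brown

43 Ω = 43 × 10^0.
4 → yellow
3 → orange
Multiplier 10^0 → black.
±1% tolerance → brown.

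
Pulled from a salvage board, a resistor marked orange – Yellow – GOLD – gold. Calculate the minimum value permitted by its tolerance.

3.23 Ω

Orange → 3 (first significant figure)
Yellow → 4 (second significant figure)
Gold → ×0.1 multiplier
Gold → ±5% tolerance
34 × 0.1 = 3.4 Ω
Minimum = 3.4 × (1 − 5/100) = 3.23 Ω.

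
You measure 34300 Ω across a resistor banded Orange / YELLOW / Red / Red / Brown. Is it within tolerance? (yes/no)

yes

Orange → 3 (first significant figure)
Yellow → 4 (second significant figure)
Red → 2 (third significant figure)
Red → ×10^2 multiplier
Brown → ±1% tolerance
342 × 100 = 34200 Ω
Allowed range: 33858 Ω to 34542 Ω.
34300 Ω lies inside that range.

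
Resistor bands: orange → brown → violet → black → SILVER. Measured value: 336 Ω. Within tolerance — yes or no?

Orange → 3 (first significant figure)
Brown → 1 (second significant figure)
Violet → 7 (third significant figure)
Black → ×1 multiplier
Silver → ±10% tolerance
317 × 1 = 317 Ω
Allowed range: 285.3 Ω to 348.7 Ω.
336 Ω lies inside that range.

yes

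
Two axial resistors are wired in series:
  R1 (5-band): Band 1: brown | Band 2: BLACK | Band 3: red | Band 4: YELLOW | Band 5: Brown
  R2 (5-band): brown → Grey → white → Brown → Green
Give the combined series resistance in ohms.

1021890 Ω

R1: brown, black, red → 102; yellow ×10^4 → 1020000 Ω.
R2: brown, grey, white → 189; brown ×10 → 1890 Ω.
Series: 1020000 + 1890 = 1021890 Ω.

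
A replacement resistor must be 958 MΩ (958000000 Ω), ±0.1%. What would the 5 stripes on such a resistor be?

white, green, grey, blue, violet

958000000 Ω = 958 × 10^6.
9 → white
5 → green
8 → grey
Multiplier 10^6 → blue.
±0.1% tolerance → violet.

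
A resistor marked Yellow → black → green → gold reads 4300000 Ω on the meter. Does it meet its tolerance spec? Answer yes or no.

no

Yellow → 4 (first significant figure)
Black → 0 (second significant figure)
Green → ×10^5 multiplier
Gold → ±5% tolerance
40 × 100000 = 4000000 Ω
Allowed range: 3800000 Ω to 4200000 Ω.
4300000 Ω lies outside that range.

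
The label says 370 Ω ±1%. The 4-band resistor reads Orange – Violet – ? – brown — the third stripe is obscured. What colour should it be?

370 Ω = 37 × 10^1.
The third band is the multiplier, 10^1, which is brown.

brown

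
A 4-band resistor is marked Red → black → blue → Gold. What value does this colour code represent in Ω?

20000000 Ω

Red → 2 (first significant figure)
Black → 0 (second significant figure)
Blue → ×10^6 multiplier
20 × 1000000 = 20000000 Ω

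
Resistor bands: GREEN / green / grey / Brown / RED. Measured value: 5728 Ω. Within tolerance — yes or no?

Green → 5 (first significant figure)
Green → 5 (second significant figure)
Grey → 8 (third significant figure)
Brown → ×10 multiplier
Red → ±2% tolerance
558 × 10 = 5580 Ω
Allowed range: 5468.4 Ω to 5691.6 Ω.
5728 Ω lies outside that range.

no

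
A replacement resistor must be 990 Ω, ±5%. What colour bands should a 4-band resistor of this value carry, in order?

990 Ω = 99 × 10^1.
9 → white
9 → white
Multiplier 10^1 → brown.
±5% tolerance → gold.

white, white, brown, gold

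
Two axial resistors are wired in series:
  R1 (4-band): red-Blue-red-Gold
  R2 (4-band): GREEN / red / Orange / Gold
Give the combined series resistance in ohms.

R1: red, blue → 26; red ×10^2 → 2600 Ω.
R2: green, red → 52; orange ×10^3 → 52000 Ω.
Series: 2600 + 52000 = 54600 Ω.

54600 Ω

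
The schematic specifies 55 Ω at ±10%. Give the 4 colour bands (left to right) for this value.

green, green, black, silver

55 Ω = 55 × 10^0.
5 → green
5 → green
Multiplier 10^0 → black.
±10% tolerance → silver.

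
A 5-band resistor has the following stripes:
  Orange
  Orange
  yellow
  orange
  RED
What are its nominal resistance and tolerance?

Orange → 3 (first significant figure)
Orange → 3 (second significant figure)
Yellow → 4 (third significant figure)
Orange → ×10^3 multiplier
Red → ±2% tolerance
334 × 1000 = 334000 Ω

334000 Ω ±2%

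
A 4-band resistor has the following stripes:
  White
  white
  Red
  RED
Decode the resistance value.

White → 9 (first significant figure)
White → 9 (second significant figure)
Red → ×10^2 multiplier
99 × 100 = 9900 Ω

9900 Ω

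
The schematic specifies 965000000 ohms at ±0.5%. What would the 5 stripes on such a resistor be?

965000000 Ω = 965 × 10^6.
9 → white
6 → blue
5 → green
Multiplier 10^6 → blue.
±0.5% tolerance → green.

white, blue, green, blue, green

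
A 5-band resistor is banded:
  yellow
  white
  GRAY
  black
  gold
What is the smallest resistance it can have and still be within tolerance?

473.1 Ω

Yellow → 4 (first significant figure)
White → 9 (second significant figure)
Grey → 8 (third significant figure)
Black → ×1 multiplier
Gold → ±5% tolerance
498 × 1 = 498 Ω
Smallest = 498 × (1 − 5/100) = 473.1 Ω.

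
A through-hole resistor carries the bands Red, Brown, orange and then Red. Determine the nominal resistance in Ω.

Red → 2 (first significant figure)
Brown → 1 (second significant figure)
Orange → ×10^3 multiplier
21 × 1000 = 21000 Ω

21000 Ω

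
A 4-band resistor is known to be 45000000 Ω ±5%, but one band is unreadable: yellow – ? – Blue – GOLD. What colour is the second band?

45000000 Ω = 45 × 10^6.
The second band gives digit 5 of the significand, and 5 is green.

green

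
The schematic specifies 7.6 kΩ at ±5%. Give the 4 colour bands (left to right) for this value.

violet, blue, red, gold

7600 Ω = 76 × 10^2.
7 → violet
6 → blue
Multiplier 10^2 → red.
±5% tolerance → gold.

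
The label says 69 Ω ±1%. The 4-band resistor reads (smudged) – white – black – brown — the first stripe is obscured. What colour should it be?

blue

69 Ω = 69 × 10^0.
The first band gives digit 6 of the significand, and 6 is blue.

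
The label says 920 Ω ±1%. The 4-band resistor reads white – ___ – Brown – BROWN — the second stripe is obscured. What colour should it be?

920 Ω = 92 × 10^1.
The second band gives digit 2 of the significand, and 2 is red.

red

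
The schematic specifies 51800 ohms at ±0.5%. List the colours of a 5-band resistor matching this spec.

51800 Ω = 518 × 10^2.
5 → green
1 → brown
8 → grey
Multiplier 10^2 → red.
±0.5% tolerance → green.

green, brown, grey, red, green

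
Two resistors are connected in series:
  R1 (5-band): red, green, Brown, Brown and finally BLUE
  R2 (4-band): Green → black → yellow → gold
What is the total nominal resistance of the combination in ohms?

502510 Ω

R1: red, green, brown → 251; brown ×10 → 2510 Ω.
R2: green, black → 50; yellow ×10^4 → 500000 Ω.
Series: 2510 + 500000 = 502510 Ω.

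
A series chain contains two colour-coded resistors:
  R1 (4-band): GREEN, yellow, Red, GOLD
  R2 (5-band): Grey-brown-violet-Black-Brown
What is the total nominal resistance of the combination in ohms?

R1: green, yellow → 54; red ×10^2 → 5400 Ω.
R2: grey, brown, violet → 817; black ×1 → 817 Ω.
Series: 5400 + 817 = 6217 Ω.

6217 Ω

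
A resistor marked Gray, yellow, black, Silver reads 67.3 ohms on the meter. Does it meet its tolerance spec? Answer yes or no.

no

Grey → 8 (first significant figure)
Yellow → 4 (second significant figure)
Black → ×1 multiplier
Silver → ±10% tolerance
84 × 1 = 84 Ω
Allowed range: 75.6 Ω to 92.4 Ω.
67.3 ohms lies outside that range.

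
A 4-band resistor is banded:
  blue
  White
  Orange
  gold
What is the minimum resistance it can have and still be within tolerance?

Blue → 6 (first significant figure)
White → 9 (second significant figure)
Orange → ×10^3 multiplier
Gold → ±5% tolerance
69 × 1000 = 69000 Ω
Minimum = 69000 × (1 − 5/100) = 65550 Ω.

65550 Ω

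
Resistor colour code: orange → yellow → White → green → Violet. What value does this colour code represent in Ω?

34900000 Ω

Orange → 3 (first significant figure)
Yellow → 4 (second significant figure)
White → 9 (third significant figure)
Green → ×10^5 multiplier
349 × 100000 = 34900000 Ω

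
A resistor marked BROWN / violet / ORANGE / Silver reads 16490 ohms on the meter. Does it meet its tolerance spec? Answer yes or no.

yes

Brown → 1 (first significant figure)
Violet → 7 (second significant figure)
Orange → ×10^3 multiplier
Silver → ±10% tolerance
17 × 1000 = 17000 Ω
Allowed range: 15300 Ω to 18700 Ω.
16490 ohms lies inside that range.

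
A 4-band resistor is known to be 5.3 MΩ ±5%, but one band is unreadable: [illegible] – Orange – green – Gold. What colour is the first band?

5300000 Ω = 53 × 10^5.
The first band gives digit 5 of the significand, and 5 is green.

green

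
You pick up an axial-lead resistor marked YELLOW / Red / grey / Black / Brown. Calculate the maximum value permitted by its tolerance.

432.28 Ω

Yellow → 4 (first significant figure)
Red → 2 (second significant figure)
Grey → 8 (third significant figure)
Black → ×1 multiplier
Brown → ±1% tolerance
428 × 1 = 428 Ω
Maximum = 428 × (1 + 1/100) = 432.28 Ω.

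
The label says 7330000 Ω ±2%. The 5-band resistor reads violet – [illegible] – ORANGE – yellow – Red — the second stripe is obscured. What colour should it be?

orange

7330000 Ω = 733 × 10^4.
The second band gives digit 3 of the significand, and 3 is orange.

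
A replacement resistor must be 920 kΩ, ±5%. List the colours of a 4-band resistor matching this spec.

white, red, yellow, gold

920000 Ω = 92 × 10^4.
9 → white
2 → red
Multiplier 10^4 → yellow.
±5% tolerance → gold.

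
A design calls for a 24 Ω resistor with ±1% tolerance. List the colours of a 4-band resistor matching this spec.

24 Ω = 24 × 10^0.
2 → red
4 → yellow
Multiplier 10^0 → black.
±1% tolerance → brown.

red, yellow, black, brown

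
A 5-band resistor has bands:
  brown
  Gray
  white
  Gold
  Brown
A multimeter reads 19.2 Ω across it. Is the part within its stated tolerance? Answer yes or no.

Brown → 1 (first significant figure)
Grey → 8 (second significant figure)
White → 9 (third significant figure)
Gold → ×0.1 multiplier
Brown → ±1% tolerance
189 × 0.1 = 18.9 Ω
Allowed range: 18.711 Ω to 19.089 Ω.
19.2 Ω lies outside that range.

no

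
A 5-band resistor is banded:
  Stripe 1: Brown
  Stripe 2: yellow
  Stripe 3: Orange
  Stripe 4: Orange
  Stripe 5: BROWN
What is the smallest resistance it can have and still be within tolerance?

141570 Ω

Brown → 1 (first significant figure)
Yellow → 4 (second significant figure)
Orange → 3 (third significant figure)
Orange → ×10^3 multiplier
Brown → ±1% tolerance
143 × 1000 = 143000 Ω
Smallest = 143000 × (1 − 1/100) = 141570 Ω.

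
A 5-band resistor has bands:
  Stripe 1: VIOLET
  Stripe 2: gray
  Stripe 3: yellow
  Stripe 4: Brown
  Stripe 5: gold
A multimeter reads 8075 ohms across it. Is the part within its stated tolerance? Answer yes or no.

yes

Violet → 7 (first significant figure)
Grey → 8 (second significant figure)
Yellow → 4 (third significant figure)
Brown → ×10 multiplier
Gold → ±5% tolerance
784 × 10 = 7840 Ω
Allowed range: 7448 Ω to 8232 Ω.
8075 ohms lies inside that range.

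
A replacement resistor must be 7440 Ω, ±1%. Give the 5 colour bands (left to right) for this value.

violet, yellow, yellow, brown, brown

7440 Ω = 744 × 10^1.
7 → violet
4 → yellow
4 → yellow
Multiplier 10^1 → brown.
±1% tolerance → brown.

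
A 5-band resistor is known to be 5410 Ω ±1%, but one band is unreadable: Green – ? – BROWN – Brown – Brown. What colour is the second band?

yellow

5410 Ω = 541 × 10^1.
The second band gives digit 4 of the significand, and 4 is yellow.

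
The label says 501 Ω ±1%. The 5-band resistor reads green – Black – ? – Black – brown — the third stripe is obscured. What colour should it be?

brown

501 Ω = 501 × 10^0.
The third band gives digit 1 of the significand, and 1 is brown.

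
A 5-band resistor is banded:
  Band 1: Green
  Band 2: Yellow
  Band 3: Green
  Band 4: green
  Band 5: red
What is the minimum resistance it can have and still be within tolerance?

53410000 Ω

Green → 5 (first significant figure)
Yellow → 4 (second significant figure)
Green → 5 (third significant figure)
Green → ×10^5 multiplier
Red → ±2% tolerance
545 × 100000 = 54500000 Ω
Minimum = 54500000 × (1 − 2/100) = 53410000 Ω.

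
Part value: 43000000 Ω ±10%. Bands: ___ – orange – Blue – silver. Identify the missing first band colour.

43000000 Ω = 43 × 10^6.
The first band gives digit 4 of the significand, and 4 is yellow.

yellow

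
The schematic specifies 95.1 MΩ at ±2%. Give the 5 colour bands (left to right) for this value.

95100000 Ω = 951 × 10^5.
9 → white
5 → green
1 → brown
Multiplier 10^5 → green.
±2% tolerance → red.

white, green, brown, green, red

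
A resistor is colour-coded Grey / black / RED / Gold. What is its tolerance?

±5%

The last band, gold, is the tolerance band.
Gold corresponds to ±5%.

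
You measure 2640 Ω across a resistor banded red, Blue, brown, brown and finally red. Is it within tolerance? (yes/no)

yes

Red → 2 (first significant figure)
Blue → 6 (second significant figure)
Brown → 1 (third significant figure)
Brown → ×10 multiplier
Red → ±2% tolerance
261 × 10 = 2610 Ω
Allowed range: 2557.8 Ω to 2662.2 Ω.
2640 Ω lies inside that range.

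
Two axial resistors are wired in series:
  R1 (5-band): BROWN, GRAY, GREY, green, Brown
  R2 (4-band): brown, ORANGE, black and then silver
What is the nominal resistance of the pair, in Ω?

18800013 Ω

R1: brown, grey, grey → 188; green ×10^5 → 18800000 Ω.
R2: brown, orange → 13; black ×1 → 13 Ω.
Series: 18800000 + 13 = 18800013 Ω.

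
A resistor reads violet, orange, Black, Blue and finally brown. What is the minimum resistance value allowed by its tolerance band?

722700000 Ω

Violet → 7 (first significant figure)
Orange → 3 (second significant figure)
Black → 0 (third significant figure)
Blue → ×10^6 multiplier
Brown → ±1% tolerance
730 × 1000000 = 730000000 Ω
Minimum = 730000000 × (1 − 1/100) = 722700000 Ω.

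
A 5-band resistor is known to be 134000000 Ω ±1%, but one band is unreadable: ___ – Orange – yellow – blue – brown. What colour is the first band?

134000000 Ω = 134 × 10^6.
The first band gives digit 1 of the significand, and 1 is brown.

brown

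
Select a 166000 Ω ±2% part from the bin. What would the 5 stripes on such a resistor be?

brown, blue, blue, orange, red

166000 Ω = 166 × 10^3.
1 → brown
6 → blue
6 → blue
Multiplier 10^3 → orange.
±2% tolerance → red.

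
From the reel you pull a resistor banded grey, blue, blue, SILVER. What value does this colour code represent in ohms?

86000000 Ω

Grey → 8 (first significant figure)
Blue → 6 (second significant figure)
Blue → ×10^6 multiplier
86 × 1000000 = 86000000 Ω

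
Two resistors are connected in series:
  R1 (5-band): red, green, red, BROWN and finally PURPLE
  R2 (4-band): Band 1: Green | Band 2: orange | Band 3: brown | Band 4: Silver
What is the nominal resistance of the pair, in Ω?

R1: red, green, red → 252; brown ×10 → 2520 Ω.
R2: green, orange → 53; brown ×10 → 530 Ω.
Series: 2520 + 530 = 3050 Ω.

3050 Ω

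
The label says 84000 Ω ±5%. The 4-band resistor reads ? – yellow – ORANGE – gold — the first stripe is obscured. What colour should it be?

grey

84000 Ω = 84 × 10^3.
The first band gives digit 8 of the significand, and 8 is grey.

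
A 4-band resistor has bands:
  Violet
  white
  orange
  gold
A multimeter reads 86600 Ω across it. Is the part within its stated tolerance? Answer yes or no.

Violet → 7 (first significant figure)
White → 9 (second significant figure)
Orange → ×10^3 multiplier
Gold → ±5% tolerance
79 × 1000 = 79000 Ω
Allowed range: 75050 Ω to 82950 Ω.
86600 Ω lies outside that range.

no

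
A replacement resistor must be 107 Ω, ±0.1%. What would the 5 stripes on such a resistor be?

107 Ω = 107 × 10^0.
1 → brown
0 → black
7 → violet
Multiplier 10^0 → black.
±0.1% tolerance → violet.

brown, black, violet, black, violet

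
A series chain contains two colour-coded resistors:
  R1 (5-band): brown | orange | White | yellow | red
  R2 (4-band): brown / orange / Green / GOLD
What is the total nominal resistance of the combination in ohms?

2690000 Ω

R1: brown, orange, white → 139; yellow ×10^4 → 1390000 Ω.
R2: brown, orange → 13; green ×10^5 → 1300000 Ω.
Series: 1390000 + 1300000 = 2690000 Ω.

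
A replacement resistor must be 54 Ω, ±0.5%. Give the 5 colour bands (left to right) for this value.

green, yellow, black, gold, green

54 Ω = 540 × 10^-1.
5 → green
4 → yellow
0 → black
Multiplier 10^-1 → gold.
±0.5% tolerance → green.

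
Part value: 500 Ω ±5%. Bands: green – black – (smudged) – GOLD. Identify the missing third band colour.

brown

500 Ω = 50 × 10^1.
The third band is the multiplier, 10^1, which is brown.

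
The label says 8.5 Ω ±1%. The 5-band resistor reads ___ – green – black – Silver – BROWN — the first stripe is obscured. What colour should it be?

8.5 Ω = 850 × 10^-2.
The first band gives digit 8 of the significand, and 8 is grey.

grey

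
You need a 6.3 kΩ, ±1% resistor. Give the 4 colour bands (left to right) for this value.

6300 Ω = 63 × 10^2.
6 → blue
3 → orange
Multiplier 10^2 → red.
±1% tolerance → brown.

blue, orange, red, brown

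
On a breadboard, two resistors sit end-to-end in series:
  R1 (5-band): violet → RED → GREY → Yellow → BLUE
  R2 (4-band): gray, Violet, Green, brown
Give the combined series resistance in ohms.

15980000 Ω

R1: violet, red, grey → 728; yellow ×10^4 → 7280000 Ω.
R2: grey, violet → 87; green ×10^5 → 8700000 Ω.
Series: 7280000 + 8700000 = 15980000 Ω.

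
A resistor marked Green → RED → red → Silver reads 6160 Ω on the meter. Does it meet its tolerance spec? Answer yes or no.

Green → 5 (first significant figure)
Red → 2 (second significant figure)
Red → ×10^2 multiplier
Silver → ±10% tolerance
52 × 100 = 5200 Ω
Allowed range: 4680 Ω to 5720 Ω.
6160 Ω lies outside that range.

no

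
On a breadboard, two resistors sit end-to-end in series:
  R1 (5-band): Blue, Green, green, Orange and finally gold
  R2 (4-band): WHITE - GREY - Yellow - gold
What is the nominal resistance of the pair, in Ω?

R1: blue, green, green → 655; orange ×10^3 → 655000 Ω.
R2: white, grey → 98; yellow ×10^4 → 980000 Ω.
Series: 655000 + 980000 = 1635000 Ω.

1635000 Ω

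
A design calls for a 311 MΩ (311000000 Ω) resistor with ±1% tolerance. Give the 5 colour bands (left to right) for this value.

orange, brown, brown, blue, brown

311000000 Ω = 311 × 10^6.
3 → orange
1 → brown
1 → brown
Multiplier 10^6 → blue.
±1% tolerance → brown.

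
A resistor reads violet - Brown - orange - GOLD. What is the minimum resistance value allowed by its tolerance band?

Violet → 7 (first significant figure)
Brown → 1 (second significant figure)
Orange → ×10^3 multiplier
Gold → ±5% tolerance
71 × 1000 = 71000 Ω
Minimum = 71000 × (1 − 5/100) = 67450 Ω.

67450 Ω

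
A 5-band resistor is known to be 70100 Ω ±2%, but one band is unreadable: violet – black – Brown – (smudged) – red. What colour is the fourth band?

red

70100 Ω = 701 × 10^2.
The fourth band is the multiplier, 10^2, which is red.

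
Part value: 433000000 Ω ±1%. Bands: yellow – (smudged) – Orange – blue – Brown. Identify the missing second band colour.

433000000 Ω = 433 × 10^6.
The second band gives digit 3 of the significand, and 3 is orange.

orange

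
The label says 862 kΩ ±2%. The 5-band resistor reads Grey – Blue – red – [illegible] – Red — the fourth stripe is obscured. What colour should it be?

orange

862000 Ω = 862 × 10^3.
The fourth band is the multiplier, 10^3, which is orange.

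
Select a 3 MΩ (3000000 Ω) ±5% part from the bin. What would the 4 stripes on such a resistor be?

orange, black, green, gold

3000000 Ω = 30 × 10^5.
3 → orange
0 → black
Multiplier 10^5 → green.
±5% tolerance → gold.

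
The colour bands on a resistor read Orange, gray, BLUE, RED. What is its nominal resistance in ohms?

38000000 Ω

Orange → 3 (first significant figure)
Grey → 8 (second significant figure)
Blue → ×10^6 multiplier
38 × 1000000 = 38000000 Ω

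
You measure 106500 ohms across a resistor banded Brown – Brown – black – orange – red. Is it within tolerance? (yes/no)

no

Brown → 1 (first significant figure)
Brown → 1 (second significant figure)
Black → 0 (third significant figure)
Orange → ×10^3 multiplier
Red → ±2% tolerance
110 × 1000 = 110000 Ω
Allowed range: 107800 Ω to 112200 Ω.
106500 ohms lies outside that range.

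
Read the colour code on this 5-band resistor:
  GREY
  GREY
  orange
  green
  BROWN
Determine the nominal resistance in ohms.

88300000 Ω

Grey → 8 (first significant figure)
Grey → 8 (second significant figure)
Orange → 3 (third significant figure)
Green → ×10^5 multiplier
883 × 100000 = 88300000 Ω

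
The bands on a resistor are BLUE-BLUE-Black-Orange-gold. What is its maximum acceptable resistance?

Blue → 6 (first significant figure)
Blue → 6 (second significant figure)
Black → 0 (third significant figure)
Orange → ×10^3 multiplier
Gold → ±5% tolerance
660 × 1000 = 660000 Ω
Maximum = 660000 × (1 + 5/100) = 693000 Ω.

693000 Ω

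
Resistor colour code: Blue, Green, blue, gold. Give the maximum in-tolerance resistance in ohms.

68250000 Ω

Blue → 6 (first significant figure)
Green → 5 (second significant figure)
Blue → ×10^6 multiplier
Gold → ±5% tolerance
65 × 1000000 = 65000000 Ω
Maximum = 65000000 × (1 + 5/100) = 68250000 Ω.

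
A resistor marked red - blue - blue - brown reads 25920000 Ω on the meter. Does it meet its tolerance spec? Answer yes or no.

yes

Red → 2 (first significant figure)
Blue → 6 (second significant figure)
Blue → ×10^6 multiplier
Brown → ±1% tolerance
26 × 1000000 = 26000000 Ω
Allowed range: 25740000 Ω to 26260000 Ω.
25920000 Ω lies inside that range.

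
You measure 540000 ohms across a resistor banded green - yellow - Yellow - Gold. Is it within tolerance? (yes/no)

yes

Green → 5 (first significant figure)
Yellow → 4 (second significant figure)
Yellow → ×10^4 multiplier
Gold → ±5% tolerance
54 × 10000 = 540000 Ω
Allowed range: 513000 Ω to 567000 Ω.
540000 ohms lies inside that range.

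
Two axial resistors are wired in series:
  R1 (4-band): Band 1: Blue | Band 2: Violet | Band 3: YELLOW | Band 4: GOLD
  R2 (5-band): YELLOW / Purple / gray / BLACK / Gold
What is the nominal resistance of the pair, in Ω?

670478 Ω

R1: blue, violet → 67; yellow ×10^4 → 670000 Ω.
R2: yellow, violet, grey → 478; black ×1 → 478 Ω.
Series: 670000 + 478 = 670478 Ω.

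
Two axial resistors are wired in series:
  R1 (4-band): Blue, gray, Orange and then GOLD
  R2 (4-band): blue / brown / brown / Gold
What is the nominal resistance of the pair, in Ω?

68610 Ω

R1: blue, grey → 68; orange ×10^3 → 68000 Ω.
R2: blue, brown → 61; brown ×10 → 610 Ω.
Series: 68000 + 610 = 68610 Ω.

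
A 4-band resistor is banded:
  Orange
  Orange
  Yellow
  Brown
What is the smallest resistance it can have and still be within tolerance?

326700 Ω

Orange → 3 (first significant figure)
Orange → 3 (second significant figure)
Yellow → ×10^4 multiplier
Brown → ±1% tolerance
33 × 10000 = 330000 Ω
Smallest = 330000 × (1 − 1/100) = 326700 Ω.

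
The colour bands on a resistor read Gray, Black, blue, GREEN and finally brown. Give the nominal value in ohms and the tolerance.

80600000 Ω ±1%

Grey → 8 (first significant figure)
Black → 0 (second significant figure)
Blue → 6 (third significant figure)
Green → ×10^5 multiplier
Brown → ±1% tolerance
806 × 100000 = 80600000 Ω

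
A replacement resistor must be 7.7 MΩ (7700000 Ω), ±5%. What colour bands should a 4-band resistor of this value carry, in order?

7700000 Ω = 77 × 10^5.
7 → violet
7 → violet
Multiplier 10^5 → green.
±5% tolerance → gold.

violet, violet, green, gold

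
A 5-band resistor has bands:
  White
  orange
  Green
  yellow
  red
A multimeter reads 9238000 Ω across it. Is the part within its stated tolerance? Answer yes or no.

yes

White → 9 (first significant figure)
Orange → 3 (second significant figure)
Green → 5 (third significant figure)
Yellow → ×10^4 multiplier
Red → ±2% tolerance
935 × 10000 = 9350000 Ω
Allowed range: 9163000 Ω to 9537000 Ω.
9238000 Ω lies inside that range.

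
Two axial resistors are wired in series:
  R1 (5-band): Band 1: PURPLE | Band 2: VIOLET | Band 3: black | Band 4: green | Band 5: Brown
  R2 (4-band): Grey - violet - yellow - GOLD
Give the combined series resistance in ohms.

77870000 Ω

R1: violet, violet, black → 770; green ×10^5 → 77000000 Ω.
R2: grey, violet → 87; yellow ×10^4 → 870000 Ω.
Series: 77000000 + 870000 = 77870000 Ω.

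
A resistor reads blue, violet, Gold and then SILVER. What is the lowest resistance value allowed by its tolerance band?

6.03 Ω

Blue → 6 (first significant figure)
Violet → 7 (second significant figure)
Gold → ×0.1 multiplier
Silver → ±10% tolerance
67 × 0.1 = 6.7 Ω
Lowest = 6.7 × (1 − 10/100) = 6.03 Ω.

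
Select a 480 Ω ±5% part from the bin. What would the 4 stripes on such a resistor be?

480 Ω = 48 × 10^1.
4 → yellow
8 → grey
Multiplier 10^1 → brown.
±5% tolerance → gold.

yellow, grey, brown, gold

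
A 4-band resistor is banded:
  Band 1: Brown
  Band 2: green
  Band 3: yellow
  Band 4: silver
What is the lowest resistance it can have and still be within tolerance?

Brown → 1 (first significant figure)
Green → 5 (second significant figure)
Yellow → ×10^4 multiplier
Silver → ±10% tolerance
15 × 10000 = 150000 Ω
Lowest = 150000 × (1 − 10/100) = 135000 Ω.

135000 Ω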